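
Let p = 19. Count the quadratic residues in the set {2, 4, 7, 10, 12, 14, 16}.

3

(2/19) = -1 → non-residue.
(4/19) = +1 → QR.
(7/19) = +1 → QR.
(10/19) = -1 → non-residue.
(12/19) = -1 → non-residue.
(14/19) = -1 → non-residue.
(16/19) = +1 → QR.
Total quadratic residues among the 7: 3.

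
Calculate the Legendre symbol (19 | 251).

Reciprocity: 19 ≡ 3 and 251 ≡ 3 (mod 4), so (19/251) = −(251/19).
Reduce top mod 19: now compute (4/19).
Pull out 2^2: since 19 ≡ 3 (mod 8), (2/19) = -1, so (2/19)^2 = +1.
Reached (1/19) = 1. Collecting the sign flips along the way, the symbol is -1.

-1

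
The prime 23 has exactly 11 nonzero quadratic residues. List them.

Square k = 1,…,11 (k and 23−k give the same square):
1²=1, 2²=4, 3²=9, 4²=16, 5²≡2, 6²≡13, 7²≡3, 8²≡18, 9²≡12, 10²≡8, 11²≡6 (mod 23).
So the quadratic residues mod 23 are {1, 2, 3, 4, 6, 8, 9, 12, 13, 16, 18}.

1,2,3,4,6,8,9,12,13,16,18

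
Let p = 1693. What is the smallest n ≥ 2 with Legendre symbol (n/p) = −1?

2

(2/1693) = −1, so 2 is the smallest positive non-residue mod 1693.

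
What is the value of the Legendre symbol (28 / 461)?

-1

Pull out 2^2: since 461 ≡ 5 (mod 8), (2/461) = -1, so (2/461)^2 = +1.
Reciprocity: 7 ≡ 3 and 461 ≡ 1 (mod 4), so (7/461) = +(461/7).
Reduce top mod 7: now compute (6/7).
Pull out 2: since 7 ≡ 7 (mod 8), (2/7) = +1.
Reciprocity: 3 ≡ 3 and 7 ≡ 3 (mod 4), so (3/7) = −(7/3).
Reduce top mod 3: now compute (1/3).
Reached (1/3) = 1. Collecting the sign flips along the way, the symbol is -1.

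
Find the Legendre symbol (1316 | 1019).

First reduce: 1316 ≡ 297 (mod 1019).
Reciprocity: 297 ≡ 1 and 1019 ≡ 3 (mod 4), so (297/1019) = +(1019/297).
Reduce top mod 297: now compute (128/297).
Pull out 2^7: since 297 ≡ 1 (mod 8), (2/297) = +1, so (2/297)^7 = +1.
Reached (1/297) = 1. Collecting the sign flips along the way, the symbol is +1.

1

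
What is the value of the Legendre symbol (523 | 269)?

First reduce: 523 ≡ 254 (mod 269).
Pull out 2: since 269 ≡ 5 (mod 8), (2/269) = -1.
Reciprocity: 127 ≡ 3 and 269 ≡ 1 (mod 4), so (127/269) = +(269/127).
Reduce top mod 127: now compute (15/127).
Reciprocity: 15 ≡ 3 and 127 ≡ 3 (mod 4), so (15/127) = −(127/15).
Reduce top mod 15: now compute (7/15).
Reciprocity: 7 ≡ 3 and 15 ≡ 3 (mod 4), so (7/15) = −(15/7).
Reduce top mod 7: now compute (1/7).
Reached (1/7) = 1. Collecting the sign flips along the way, the symbol is -1.

-1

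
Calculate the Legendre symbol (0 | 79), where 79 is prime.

Top reduces to 0: gcd > 1, so the symbol is 0.

0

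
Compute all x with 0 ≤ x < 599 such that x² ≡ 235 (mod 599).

244, 355

Since 599 ≡ 3 (mod 4), a square root of 235 is 235^((599+1)/4) = 235^150 mod 599.
Repeated squaring: 235^2≡117, 235^4≡511, 235^8≡556, 235^16≡52, 235^32≡308, 235^64≡222, 235^128≡166 (mod 599).
235^150 = 235^(128+16+4+2) ≡ 355 (mod 599).
Check: 355² = 126025 ≡ 235 (mod 599). The two roots are 244 and 355.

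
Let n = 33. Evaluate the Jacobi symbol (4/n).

Pull out 2^2: since 33 ≡ 1 (mod 8), (2/33) = +1, so (2/33)^2 = +1.
Reached (1/33) = 1. Collecting the sign flips along the way, the symbol is +1.

1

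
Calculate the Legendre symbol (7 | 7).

0

First reduce: 7 ≡ 0 (mod 7).
Top reduces to 0: gcd > 1, so the symbol is 0.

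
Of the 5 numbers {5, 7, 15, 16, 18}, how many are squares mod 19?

3

(5/19) = +1 → QR.
(7/19) = +1 → QR.
(15/19) = -1 → non-residue.
(16/19) = +1 → QR.
(18/19) = -1 → non-residue.
Total quadratic residues among the 5: 3.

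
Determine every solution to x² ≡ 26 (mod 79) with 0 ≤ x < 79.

Since 79 ≡ 3 (mod 4), a square root of 26 is 26^((79+1)/4) = 26^20 mod 79.
Repeated squaring: 26^2≡44, 26^4≡40, 26^8≡20, 26^16≡5 (mod 79).
26^20 = 26^(16+4) ≡ 42 (mod 79).
Check: 42² = 1764 ≡ 26 (mod 79). The two roots are 37 and 42.

37, 42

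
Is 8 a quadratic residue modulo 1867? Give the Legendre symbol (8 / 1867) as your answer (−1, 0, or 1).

-1

Pull out 2^3: since 1867 ≡ 3 (mod 8), (2/1867) = -1, so (2/1867)^3 = -1.
Reached (1/1867) = 1. Collecting the sign flips along the way, the symbol is -1.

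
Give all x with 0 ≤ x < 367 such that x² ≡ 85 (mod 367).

67, 300

Since 367 ≡ 3 (mod 4), a square root of 85 is 85^((367+1)/4) = 85^92 mod 367.
Repeated squaring: 85^2≡252, 85^4≡13, 85^8≡169, 85^16≡302, 85^32≡188, 85^64≡112 (mod 367).
85^92 = 85^(64+16+8+4) ≡ 67 (mod 367).
Check: 67² = 4489 ≡ 85 (mod 367). The two roots are 67 and 300.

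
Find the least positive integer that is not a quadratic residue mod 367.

(2/367) = +1, so 2 is a residue.
(3/367) = −1, so 3 is the smallest positive non-residue mod 367.

3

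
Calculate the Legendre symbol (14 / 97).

Euler's criterion: (14/97) ≡ 14^48 (mod 97).
14^2 ≡ 2 (mod 97)
14^4 ≡ 4 (mod 97)
14^8 ≡ 16 (mod 97)
14^16 ≡ 62 (mod 97)
14^32 ≡ 61 (mod 97)
14^48 = 14^(32+16) ≡ 96 (mod 97).
Result is 96 ≡ −1, so (14/97) = −1.

-1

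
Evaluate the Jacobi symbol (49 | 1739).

1

Reciprocity: 49 ≡ 1 and 1739 ≡ 3 (mod 4), so (49/1739) = +(1739/49).
Reduce top mod 49: now compute (24/49).
Pull out 2^3: since 49 ≡ 1 (mod 8), (2/49) = +1, so (2/49)^3 = +1.
Reciprocity: 3 ≡ 3 and 49 ≡ 1 (mod 4), so (3/49) = +(49/3).
Reduce top mod 3: now compute (1/3).
Reached (1/3) = 1. Collecting the sign flips along the way, the symbol is +1.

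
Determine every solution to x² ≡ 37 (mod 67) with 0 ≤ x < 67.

Since 67 ≡ 3 (mod 4), a square root of 37 is 37^((67+1)/4) = 37^17 mod 67.
Repeated squaring: 37^2≡29, 37^4≡37, 37^8≡29, 37^16≡37 (mod 67).
37^17 = 37^(16+1) ≡ 29 (mod 67).
Check: 29² = 841 ≡ 37 (mod 67). The two roots are 29 and 38.

29, 38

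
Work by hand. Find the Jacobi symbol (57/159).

Reciprocity: 57 ≡ 1 and 159 ≡ 3 (mod 4), so (57/159) = +(159/57).
Reduce top mod 57: now compute (45/57).
Reciprocity: 45 ≡ 1 and 57 ≡ 1 (mod 4), so (45/57) = +(57/45).
Reduce top mod 45: now compute (12/45).
Pull out 2^2: since 45 ≡ 5 (mod 8), (2/45) = -1, so (2/45)^2 = +1.
Reciprocity: 3 ≡ 3 and 45 ≡ 1 (mod 4), so (3/45) = +(45/3).
Reduce top mod 3: now compute (0/3).
Top reduces to 0: gcd > 1, so the symbol is 0.

0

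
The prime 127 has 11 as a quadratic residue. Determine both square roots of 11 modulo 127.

Since 127 ≡ 3 (mod 4), a square root of 11 is 11^((127+1)/4) = 11^32 mod 127.
Repeated squaring: 11^2≡121, 11^4≡36, 11^8≡26, 11^16≡41, 11^32≡30 (mod 127).
11^32 = 11^(32) ≡ 30 (mod 127).
Check: 30² = 900 ≡ 11 (mod 127). The two roots are 30 and 97.

30, 97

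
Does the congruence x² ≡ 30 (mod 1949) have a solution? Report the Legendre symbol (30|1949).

Pull out 2: since 1949 ≡ 5 (mod 8), (2/1949) = -1.
Reciprocity: 15 ≡ 3 and 1949 ≡ 1 (mod 4), so (15/1949) = +(1949/15).
Reduce top mod 15: now compute (14/15).
Pull out 2: since 15 ≡ 7 (mod 8), (2/15) = +1.
Reciprocity: 7 ≡ 3 and 15 ≡ 3 (mod 4), so (7/15) = −(15/7).
Reduce top mod 7: now compute (1/7).
Reached (1/7) = 1. Collecting the sign flips along the way, the symbol is +1.

1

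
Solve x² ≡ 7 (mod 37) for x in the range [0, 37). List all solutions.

9, 28

37 ≡ 1 (mod 4), so we find a root by search.
Trying successive values, 9² = 81 ≡ 7 (mod 37). The other root is 37 − 9 = 28.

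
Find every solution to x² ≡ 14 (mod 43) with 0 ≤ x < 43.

Since 43 ≡ 3 (mod 4), a square root of 14 is 14^((43+1)/4) = 14^11 mod 43.
Repeated squaring: 14^2≡24, 14^4≡17, 14^8≡31 (mod 43).
14^11 = 14^(8+2+1) ≡ 10 (mod 43).
Check: 10² = 100 ≡ 14 (mod 43). The two roots are 10 and 33.

10, 33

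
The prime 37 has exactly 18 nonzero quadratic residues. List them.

Square k = 1,…,18 (k and 37−k give the same square):
1²=1, 2²=4, 3²=9, 4²=16, 5²=25, 6²=36, 7²≡12, 8²≡27, 9²≡7, 10²≡26, 11²≡10, 12²≡33, 13²≡21, 14²≡11, 15²≡3, 16²≡34, 17²≡30, 18²≡28 (mod 37).
So the quadratic residues mod 37 are {1, 3, 4, 7, 9, 10, 11, 12, 16, 21, 25, 26, 27, 28, 30, 33, 34, 36}.

1 3 4 7 9 10 11 12 16 21 25 26 27 28 30 33 34 36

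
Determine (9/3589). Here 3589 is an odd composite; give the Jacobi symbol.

1

Reciprocity: 9 ≡ 1 and 3589 ≡ 1 (mod 4), so (9/3589) = +(3589/9).
Reduce top mod 9: now compute (7/9).
Reciprocity: 7 ≡ 3 and 9 ≡ 1 (mod 4), so (7/9) = +(9/7).
Reduce top mod 7: now compute (2/7).
Pull out 2: since 7 ≡ 7 (mod 8), (2/7) = +1.
Reached (1/7) = 1. Collecting the sign flips along the way, the symbol is +1.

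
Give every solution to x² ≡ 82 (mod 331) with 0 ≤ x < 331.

134, 197

Since 331 ≡ 3 (mod 4), a square root of 82 is 82^((331+1)/4) = 82^83 mod 331.
Repeated squaring: 82^2≡104, 82^4≡224, 82^8≡195, 82^16≡291, 82^32≡276, 82^64≡46 (mod 331).
82^83 = 82^(64+16+2+1) ≡ 197 (mod 331).
Check: 197² = 38809 ≡ 82 (mod 331). The two roots are 134 and 197.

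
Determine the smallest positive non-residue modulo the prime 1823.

(2/1823) = +1, so 2 is a residue.
(3/1823) = +1, so 3 is a residue.
(4/1823) = +1, so 4 is a residue.
(5/1823) = −1, so 5 is the smallest positive non-residue mod 1823.

5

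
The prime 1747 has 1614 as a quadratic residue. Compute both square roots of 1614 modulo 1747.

352, 1395

Since 1747 ≡ 3 (mod 4), a square root of 1614 is 1614^((1747+1)/4) = 1614^437 mod 1747.
Repeated squaring: 1614^2≡219, 1614^4≡792, 1614^8≡91, 1614^16≡1293, 1614^32≡1717, 1614^64≡900, 1614^128≡1139, 1614^256≡1047 (mod 1747).
1614^437 = 1614^(256+128+32+16+4+1) ≡ 352 (mod 1747).
Check: 352² = 123904 ≡ 1614 (mod 1747). The two roots are 352 and 1395.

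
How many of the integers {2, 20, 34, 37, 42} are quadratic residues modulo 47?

4

(2/47) = +1 → QR.
(20/47) = -1 → non-residue.
(34/47) = +1 → QR.
(37/47) = +1 → QR.
(42/47) = +1 → QR.
Total quadratic residues among the 5: 4.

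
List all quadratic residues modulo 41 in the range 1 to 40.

1 2 4 5 8 9 10 16 18 20 21 23 25 31 32 33 36 37 39 40

Square k = 1,…,20 (k and 41−k give the same square):
1²=1, 2²=4, 3²=9, 4²=16, 5²=25, 6²=36, 7²≡8, 8²≡23, 9²≡40, 10²≡18, 11²≡39, 12²≡21, 13²≡5, 14²≡32, 15²≡20, 16²≡10, 17²≡2, 18²≡37, 19²≡33, 20²≡31 (mod 41).
So the quadratic residues mod 41 are {1, 2, 4, 5, 8, 9, 10, 16, 18, 20, 21, 23, 25, 31, 32, 33, 36, 37, 39, 40}.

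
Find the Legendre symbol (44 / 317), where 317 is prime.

Pull out 2^2: since 317 ≡ 5 (mod 8), (2/317) = -1, so (2/317)^2 = +1.
Reciprocity: 11 ≡ 3 and 317 ≡ 1 (mod 4), so (11/317) = +(317/11).
Reduce top mod 11: now compute (9/11).
Reciprocity: 9 ≡ 1 and 11 ≡ 3 (mod 4), so (9/11) = +(11/9).
Reduce top mod 9: now compute (2/9).
Pull out 2: since 9 ≡ 1 (mod 8), (2/9) = +1.
Reached (1/9) = 1. Collecting the sign flips along the way, the symbol is +1.

1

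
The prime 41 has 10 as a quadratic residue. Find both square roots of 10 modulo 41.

41 ≡ 1 (mod 4), so we find a root by search.
Trying successive values, 16² = 256 ≡ 10 (mod 41). The other root is 41 − 16 = 25.

16, 25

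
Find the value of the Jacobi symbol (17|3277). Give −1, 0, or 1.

Reciprocity: 17 ≡ 1 and 3277 ≡ 1 (mod 4), so (17/3277) = +(3277/17).
Reduce top mod 17: now compute (13/17).
Reciprocity: 13 ≡ 1 and 17 ≡ 1 (mod 4), so (13/17) = +(17/13).
Reduce top mod 13: now compute (4/13).
Pull out 2^2: since 13 ≡ 5 (mod 8), (2/13) = -1, so (2/13)^2 = +1.
Reached (1/13) = 1. Collecting the sign flips along the way, the symbol is +1.

1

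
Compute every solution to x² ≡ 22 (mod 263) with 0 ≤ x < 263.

Since 263 ≡ 3 (mod 4), a square root of 22 is 22^((263+1)/4) = 22^66 mod 263.
Repeated squaring: 22^2≡221, 22^4≡186, 22^8≡143, 22^16≡198, 22^32≡17, 22^64≡26 (mod 263).
22^66 = 22^(64+2) ≡ 223 (mod 263).
Check: 223² = 49729 ≡ 22 (mod 263). The two roots are 40 and 223.

40, 223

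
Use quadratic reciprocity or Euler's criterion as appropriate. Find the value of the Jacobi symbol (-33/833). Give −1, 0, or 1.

First reduce: -33 ≡ 800 (mod 833).
Pull out 2^5: since 833 ≡ 1 (mod 8), (2/833) = +1, so (2/833)^5 = +1.
Reciprocity: 25 ≡ 1 and 833 ≡ 1 (mod 4), so (25/833) = +(833/25).
Reduce top mod 25: now compute (8/25).
Pull out 2^3: since 25 ≡ 1 (mod 8), (2/25) = +1, so (2/25)^3 = +1.
Reached (1/25) = 1. Collecting the sign flips along the way, the symbol is +1.

1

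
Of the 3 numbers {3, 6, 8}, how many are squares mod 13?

(3/13) = +1 → QR.
(6/13) = -1 → non-residue.
(8/13) = -1 → non-residue.
Total quadratic residues among the 3: 1.

1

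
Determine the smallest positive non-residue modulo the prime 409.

7

(2/409) = +1, so 2 is a residue.
(3/409) = +1, so 3 is a residue.
(4/409) = +1, so 4 is a residue.
(5/409) = +1, so 5 is a residue.
(6/409) = +1, so 6 is a residue.
(7/409) = −1, so 7 is the smallest positive non-residue mod 409.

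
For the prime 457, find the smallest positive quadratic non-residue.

(2/457) = +1, so 2 is a residue.
(3/457) = +1, so 3 is a residue.
(4/457) = +1, so 4 is a residue.
(5/457) = −1, so 5 is the smallest positive non-residue mod 457.

5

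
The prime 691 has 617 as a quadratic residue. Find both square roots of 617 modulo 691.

232, 459

Since 691 ≡ 3 (mod 4), a square root of 617 is 617^((691+1)/4) = 617^173 mod 691.
Repeated squaring: 617^2≡639, 617^4≡631, 617^8≡145, 617^16≡295, 617^32≡650, 617^64≡299, 617^128≡262 (mod 691).
617^173 = 617^(128+32+8+4+1) ≡ 459 (mod 691).
Check: 459² = 210681 ≡ 617 (mod 691). The two roots are 232 and 459.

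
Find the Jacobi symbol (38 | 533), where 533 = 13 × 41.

Pull out 2: since 533 ≡ 5 (mod 8), (2/533) = -1.
Reciprocity: 19 ≡ 3 and 533 ≡ 1 (mod 4), so (19/533) = +(533/19).
Reduce top mod 19: now compute (1/19).
Reached (1/19) = 1. Collecting the sign flips along the way, the symbol is -1.

-1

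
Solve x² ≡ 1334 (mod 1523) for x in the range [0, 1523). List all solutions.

Since 1523 ≡ 3 (mod 4), a square root of 1334 is 1334^((1523+1)/4) = 1334^381 mod 1523.
Repeated squaring: 1334^2≡692, 1334^4≡642, 1334^8≡954, 1334^16≡885, 1334^32≡403, 1334^64≡971, 1334^128≡104, 1334^256≡155 (mod 1523).
1334^381 = 1334^(256+64+32+16+8+4+1) ≡ 165 (mod 1523).
Check: 165² = 27225 ≡ 1334 (mod 1523). The two roots are 165 and 1358.

165, 1358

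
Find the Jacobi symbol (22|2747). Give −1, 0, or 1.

-1

Pull out 2: since 2747 ≡ 3 (mod 8), (2/2747) = -1.
Reciprocity: 11 ≡ 3 and 2747 ≡ 3 (mod 4), so (11/2747) = −(2747/11).
Reduce top mod 11: now compute (8/11).
Pull out 2^3: since 11 ≡ 3 (mod 8), (2/11) = -1, so (2/11)^3 = -1.
Reached (1/11) = 1. Collecting the sign flips along the way, the symbol is -1.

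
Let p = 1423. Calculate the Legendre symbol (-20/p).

First reduce: -20 ≡ 1403 (mod 1423).
Reciprocity: 1403 ≡ 3 and 1423 ≡ 3 (mod 4), so (1403/1423) = −(1423/1403).
Reduce top mod 1403: now compute (20/1403).
Pull out 2^2: since 1403 ≡ 3 (mod 8), (2/1403) = -1, so (2/1403)^2 = +1.
Reciprocity: 5 ≡ 1 and 1403 ≡ 3 (mod 4), so (5/1403) = +(1403/5).
Reduce top mod 5: now compute (3/5).
Reciprocity: 3 ≡ 3 and 5 ≡ 1 (mod 4), so (3/5) = +(5/3).
Reduce top mod 3: now compute (2/3).
Pull out 2: since 3 ≡ 3 (mod 8), (2/3) = -1.
Reached (1/3) = 1. Collecting the sign flips along the way, the symbol is +1.

1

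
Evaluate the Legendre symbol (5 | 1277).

Reciprocity: 5 ≡ 1 and 1277 ≡ 1 (mod 4), so (5/1277) = +(1277/5).
Reduce top mod 5: now compute (2/5).
Pull out 2: since 5 ≡ 5 (mod 8), (2/5) = -1.
Reached (1/5) = 1. Collecting the sign flips along the way, the symbol is -1.

-1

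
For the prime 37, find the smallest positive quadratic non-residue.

(2/37) = −1, so 2 is the smallest positive non-residue mod 37.

2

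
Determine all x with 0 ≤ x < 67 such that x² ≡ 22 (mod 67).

Since 67 ≡ 3 (mod 4), a square root of 22 is 22^((67+1)/4) = 22^17 mod 67.
Repeated squaring: 22^2≡15, 22^4≡24, 22^8≡40, 22^16≡59 (mod 67).
22^17 = 22^(16+1) ≡ 25 (mod 67).
Check: 25² = 625 ≡ 22 (mod 67). The two roots are 25 and 42.

25, 42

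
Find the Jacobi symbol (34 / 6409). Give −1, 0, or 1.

0

Pull out 2: since 6409 ≡ 1 (mod 8), (2/6409) = +1.
Reciprocity: 17 ≡ 1 and 6409 ≡ 1 (mod 4), so (17/6409) = +(6409/17).
Reduce top mod 17: now compute (0/17).
Top reduces to 0: gcd > 1, so the symbol is 0.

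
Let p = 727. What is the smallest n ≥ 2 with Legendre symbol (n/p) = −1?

3

(2/727) = +1, so 2 is a residue.
(3/727) = −1, so 3 is the smallest positive non-residue mod 727.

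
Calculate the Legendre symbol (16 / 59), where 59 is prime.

Euler's criterion: (16/59) ≡ 16^29 (mod 59).
16^2 ≡ 20 (mod 59)
16^4 ≡ 46 (mod 59)
16^8 ≡ 51 (mod 59)
16^16 ≡ 5 (mod 59)
16^29 = 16^(16+8+4+1) ≡ 1 (mod 59).
Result is 1, so (16/59) = 1.

1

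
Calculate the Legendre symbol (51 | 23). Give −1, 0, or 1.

Euler's criterion: (51/23) ≡ 5^11 (mod 23).
5^2 ≡ 2 (mod 23)
5^4 ≡ 4 (mod 23)
5^8 ≡ 16 (mod 23)
5^11 = 5^(8+2+1) ≡ 22 (mod 23).
Result is 22 ≡ −1, so (51/23) = −1.

-1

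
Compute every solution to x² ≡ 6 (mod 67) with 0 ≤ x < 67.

26, 41

Since 67 ≡ 3 (mod 4), a square root of 6 is 6^((67+1)/4) = 6^17 mod 67.
Repeated squaring: 6^2≡36, 6^4≡23, 6^8≡60, 6^16≡49 (mod 67).
6^17 = 6^(16+1) ≡ 26 (mod 67).
Check: 26² = 676 ≡ 6 (mod 67). The two roots are 26 and 41.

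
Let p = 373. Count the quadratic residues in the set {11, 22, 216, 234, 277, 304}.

(11/373) = -1 → non-residue.
(22/373) = +1 → QR.
(216/373) = -1 → non-residue.
(234/373) = -1 → non-residue.
(277/373) = -1 → non-residue.
(304/373) = -1 → non-residue.
Total quadratic residues among the 6: 1.

1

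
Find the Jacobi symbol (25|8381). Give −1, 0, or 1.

Reciprocity: 25 ≡ 1 and 8381 ≡ 1 (mod 4), so (25/8381) = +(8381/25).
Reduce top mod 25: now compute (6/25).
Pull out 2: since 25 ≡ 1 (mod 8), (2/25) = +1.
Reciprocity: 3 ≡ 3 and 25 ≡ 1 (mod 4), so (3/25) = +(25/3).
Reduce top mod 3: now compute (1/3).
Reached (1/3) = 1. Collecting the sign flips along the way, the symbol is +1.

1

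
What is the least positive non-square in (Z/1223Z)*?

(2/1223) = +1, so 2 is a residue.
(3/1223) = +1, so 3 is a residue.
(4/1223) = +1, so 4 is a residue.
(5/1223) = −1, so 5 is the smallest positive non-residue mod 1223.

5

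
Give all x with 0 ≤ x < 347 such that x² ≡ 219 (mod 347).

Since 347 ≡ 3 (mod 4), a square root of 219 is 219^((347+1)/4) = 219^87 mod 347.
Repeated squaring: 219^2≡75, 219^4≡73, 219^8≡124, 219^16≡108, 219^32≡213, 219^64≡259 (mod 347).
219^87 = 219^(64+16+4+2+1) ≡ 185 (mod 347).
Check: 185² = 34225 ≡ 219 (mod 347). The two roots are 162 and 185.

162, 185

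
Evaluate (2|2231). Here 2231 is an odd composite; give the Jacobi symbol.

1

Pull out 2: since 2231 ≡ 7 (mod 8), (2/2231) = +1.
Reached (1/2231) = 1. Collecting the sign flips along the way, the symbol is +1.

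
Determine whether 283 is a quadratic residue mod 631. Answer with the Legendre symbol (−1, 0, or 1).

Reciprocity: 283 ≡ 3 and 631 ≡ 3 (mod 4), so (283/631) = −(631/283).
Reduce top mod 283: now compute (65/283).
Reciprocity: 65 ≡ 1 and 283 ≡ 3 (mod 4), so (65/283) = +(283/65).
Reduce top mod 65: now compute (23/65).
Reciprocity: 23 ≡ 3 and 65 ≡ 1 (mod 4), so (23/65) = +(65/23).
Reduce top mod 23: now compute (19/23).
Reciprocity: 19 ≡ 3 and 23 ≡ 3 (mod 4), so (19/23) = −(23/19).
Reduce top mod 19: now compute (4/19).
Pull out 2^2: since 19 ≡ 3 (mod 8), (2/19) = -1, so (2/19)^2 = +1.
Reached (1/19) = 1. Collecting the sign flips along the way, the symbol is +1.

1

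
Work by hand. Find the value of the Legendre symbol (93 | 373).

Reciprocity: 93 ≡ 1 and 373 ≡ 1 (mod 4), so (93/373) = +(373/93).
Reduce top mod 93: now compute (1/93).
Reached (1/93) = 1. Collecting the sign flips along the way, the symbol is +1.

1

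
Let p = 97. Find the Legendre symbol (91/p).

1

Euler's criterion: (91/97) ≡ 91^48 (mod 97).
91^2 ≡ 36 (mod 97)
91^4 ≡ 35 (mod 97)
91^8 ≡ 61 (mod 97)
91^16 ≡ 35 (mod 97)
91^32 ≡ 61 (mod 97)
91^48 = 91^(32+16) ≡ 1 (mod 97).
Result is 1, so (91/97) = 1.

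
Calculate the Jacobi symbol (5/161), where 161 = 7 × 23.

1

Reciprocity: 5 ≡ 1 and 161 ≡ 1 (mod 4), so (5/161) = +(161/5).
Reduce top mod 5: now compute (1/5).
Reached (1/5) = 1. Collecting the sign flips along the way, the symbol is +1.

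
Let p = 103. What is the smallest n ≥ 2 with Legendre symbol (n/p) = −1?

(2/103) = +1, so 2 is a residue.
(3/103) = −1, so 3 is the smallest positive non-residue mod 103.

3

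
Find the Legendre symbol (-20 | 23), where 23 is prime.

Euler's criterion: (-20/23) ≡ 3^11 (mod 23).
3^2 ≡ 9 (mod 23)
3^4 ≡ 12 (mod 23)
3^8 ≡ 6 (mod 23)
3^11 = 3^(8+2+1) ≡ 1 (mod 23).
Result is 1, so (-20/23) = 1.

1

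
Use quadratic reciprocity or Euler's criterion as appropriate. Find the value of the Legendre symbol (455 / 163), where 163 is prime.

Euler's criterion: (455/163) ≡ 129^81 (mod 163).
129^2 ≡ 15 (mod 163)
129^4 ≡ 62 (mod 163)
129^8 ≡ 95 (mod 163)
129^16 ≡ 60 (mod 163)
129^32 ≡ 14 (mod 163)
129^64 ≡ 33 (mod 163)
129^81 = 129^(64+16+1) ≡ 162 (mod 163).
Result is 162 ≡ −1, so (455/163) = −1.

-1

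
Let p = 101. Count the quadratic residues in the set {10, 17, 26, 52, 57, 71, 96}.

4

(10/101) = -1 → non-residue.
(17/101) = +1 → QR.
(26/101) = -1 → non-residue.
(52/101) = +1 → QR.
(57/101) = -1 → non-residue.
(71/101) = +1 → QR.
(96/101) = +1 → QR.
Total quadratic residues among the 7: 4.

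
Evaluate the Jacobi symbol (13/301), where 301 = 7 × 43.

-1

Reciprocity: 13 ≡ 1 and 301 ≡ 1 (mod 4), so (13/301) = +(301/13).
Reduce top mod 13: now compute (2/13).
Pull out 2: since 13 ≡ 5 (mod 8), (2/13) = -1.
Reached (1/13) = 1. Collecting the sign flips along the way, the symbol is -1.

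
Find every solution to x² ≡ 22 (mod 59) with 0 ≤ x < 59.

Since 59 ≡ 3 (mod 4), a square root of 22 is 22^((59+1)/4) = 22^15 mod 59.
Repeated squaring: 22^2≡12, 22^4≡26, 22^8≡27 (mod 59).
22^15 = 22^(8+4+2+1) ≡ 9 (mod 59).
Check: 9² = 81 ≡ 22 (mod 59). The two roots are 9 and 50.

9, 50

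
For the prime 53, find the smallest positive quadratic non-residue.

(2/53) = −1, so 2 is the smallest positive non-residue mod 53.

2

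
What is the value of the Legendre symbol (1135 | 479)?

-1

First reduce: 1135 ≡ 177 (mod 479).
Reciprocity: 177 ≡ 1 and 479 ≡ 3 (mod 4), so (177/479) = +(479/177).
Reduce top mod 177: now compute (125/177).
Reciprocity: 125 ≡ 1 and 177 ≡ 1 (mod 4), so (125/177) = +(177/125).
Reduce top mod 125: now compute (52/125).
Pull out 2^2: since 125 ≡ 5 (mod 8), (2/125) = -1, so (2/125)^2 = +1.
Reciprocity: 13 ≡ 1 and 125 ≡ 1 (mod 4), so (13/125) = +(125/13).
Reduce top mod 13: now compute (8/13).
Pull out 2^3: since 13 ≡ 5 (mod 8), (2/13) = -1, so (2/13)^3 = -1.
Reached (1/13) = 1. Collecting the sign flips along the way, the symbol is -1.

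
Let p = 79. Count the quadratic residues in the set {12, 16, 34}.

(12/79) = -1 → non-residue.
(16/79) = +1 → QR.
(34/79) = -1 → non-residue.
Total quadratic residues among the 3: 1.

1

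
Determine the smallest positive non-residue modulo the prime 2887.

(2/2887) = +1, so 2 is a residue.
(3/2887) = −1, so 3 is the smallest positive non-residue mod 2887.

3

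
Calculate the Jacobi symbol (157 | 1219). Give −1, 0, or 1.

Reciprocity: 157 ≡ 1 and 1219 ≡ 3 (mod 4), so (157/1219) = +(1219/157).
Reduce top mod 157: now compute (120/157).
Pull out 2^3: since 157 ≡ 5 (mod 8), (2/157) = -1, so (2/157)^3 = -1.
Reciprocity: 15 ≡ 3 and 157 ≡ 1 (mod 4), so (15/157) = +(157/15).
Reduce top mod 15: now compute (7/15).
Reciprocity: 7 ≡ 3 and 15 ≡ 3 (mod 4), so (7/15) = −(15/7).
Reduce top mod 7: now compute (1/7).
Reached (1/7) = 1. Collecting the sign flips along the way, the symbol is +1.

1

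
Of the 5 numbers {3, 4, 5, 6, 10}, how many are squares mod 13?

(3/13) = +1 → QR.
(4/13) = +1 → QR.
(5/13) = -1 → non-residue.
(6/13) = -1 → non-residue.
(10/13) = +1 → QR.
Total quadratic residues among the 5: 3.

3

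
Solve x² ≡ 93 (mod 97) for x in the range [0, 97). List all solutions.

44, 53

97 ≡ 1 (mod 4), so we find a root by search.
Trying successive values, 44² = 1936 ≡ 93 (mod 97). The other root is 97 − 44 = 53.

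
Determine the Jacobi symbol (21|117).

Reciprocity: 21 ≡ 1 and 117 ≡ 1 (mod 4), so (21/117) = +(117/21).
Reduce top mod 21: now compute (12/21).
Pull out 2^2: since 21 ≡ 5 (mod 8), (2/21) = -1, so (2/21)^2 = +1.
Reciprocity: 3 ≡ 3 and 21 ≡ 1 (mod 4), so (3/21) = +(21/3).
Reduce top mod 3: now compute (0/3).
Top reduces to 0: gcd > 1, so the symbol is 0.

0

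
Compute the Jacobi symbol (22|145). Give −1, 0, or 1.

Pull out 2: since 145 ≡ 1 (mod 8), (2/145) = +1.
Reciprocity: 11 ≡ 3 and 145 ≡ 1 (mod 4), so (11/145) = +(145/11).
Reduce top mod 11: now compute (2/11).
Pull out 2: since 11 ≡ 3 (mod 8), (2/11) = -1.
Reached (1/11) = 1. Collecting the sign flips along the way, the symbol is -1.

-1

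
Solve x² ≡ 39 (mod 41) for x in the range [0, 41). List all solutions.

41 ≡ 1 (mod 4), so we find a root by search.
Trying successive values, 11² = 121 ≡ 39 (mod 41). The other root is 41 − 11 = 30.

11, 30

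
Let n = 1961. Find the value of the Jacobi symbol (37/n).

Reciprocity: 37 ≡ 1 and 1961 ≡ 1 (mod 4), so (37/1961) = +(1961/37).
Reduce top mod 37: now compute (0/37).
Top reduces to 0: gcd > 1, so the symbol is 0.

0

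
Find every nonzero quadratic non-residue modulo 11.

2 6 7 8 10

Square k = 1,…,5 (k and 11−k give the same square):
1²=1, 2²=4, 3²=9, 4²≡5, 5²≡3 (mod 11).
The residues are {1, 3, 4, 5, 9}; the non-residues are the remaining 5 nonzero classes.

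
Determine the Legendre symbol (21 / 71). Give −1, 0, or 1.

Reciprocity: 21 ≡ 1 and 71 ≡ 3 (mod 4), so (21/71) = +(71/21).
Reduce top mod 21: now compute (8/21).
Pull out 2^3: since 21 ≡ 5 (mod 8), (2/21) = -1, so (2/21)^3 = -1.
Reached (1/21) = 1. Collecting the sign flips along the way, the symbol is -1.

-1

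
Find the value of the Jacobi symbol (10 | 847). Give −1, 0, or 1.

-1

Pull out 2: since 847 ≡ 7 (mod 8), (2/847) = +1.
Reciprocity: 5 ≡ 1 and 847 ≡ 3 (mod 4), so (5/847) = +(847/5).
Reduce top mod 5: now compute (2/5).
Pull out 2: since 5 ≡ 5 (mod 8), (2/5) = -1.
Reached (1/5) = 1. Collecting the sign flips along the way, the symbol is -1.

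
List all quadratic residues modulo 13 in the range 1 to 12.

1,3,4,9,10,12

Square k = 1,…,6 (k and 13−k give the same square):
1²=1, 2²=4, 3²=9, 4²≡3, 5²≡12, 6²≡10 (mod 13).
So the quadratic residues mod 13 are {1, 3, 4, 9, 10, 12}.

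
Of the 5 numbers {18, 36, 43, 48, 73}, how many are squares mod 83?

(18/83) = -1 → non-residue.
(36/83) = +1 → QR.
(43/83) = -1 → non-residue.
(48/83) = +1 → QR.
(73/83) = -1 → non-residue.
Total quadratic residues among the 5: 2.

2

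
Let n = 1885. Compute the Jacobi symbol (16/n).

1

Pull out 2^4: since 1885 ≡ 5 (mod 8), (2/1885) = -1, so (2/1885)^4 = +1.
Reached (1/1885) = 1. Collecting the sign flips along the way, the symbol is +1.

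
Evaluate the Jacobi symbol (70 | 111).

Pull out 2: since 111 ≡ 7 (mod 8), (2/111) = +1.
Reciprocity: 35 ≡ 3 and 111 ≡ 3 (mod 4), so (35/111) = −(111/35).
Reduce top mod 35: now compute (6/35).
Pull out 2: since 35 ≡ 3 (mod 8), (2/35) = -1.
Reciprocity: 3 ≡ 3 and 35 ≡ 3 (mod 4), so (3/35) = −(35/3).
Reduce top mod 3: now compute (2/3).
Pull out 2: since 3 ≡ 3 (mod 8), (2/3) = -1.
Reached (1/3) = 1. Collecting the sign flips along the way, the symbol is +1.

1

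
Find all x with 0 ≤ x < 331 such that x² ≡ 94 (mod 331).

147, 184

Since 331 ≡ 3 (mod 4), a square root of 94 is 94^((331+1)/4) = 94^83 mod 331.
Repeated squaring: 94^2≡230, 94^4≡271, 94^8≡290, 94^16≡26, 94^32≡14, 94^64≡196 (mod 331).
94^83 = 94^(64+16+2+1) ≡ 184 (mod 331).
Check: 184² = 33856 ≡ 94 (mod 331). The two roots are 147 and 184.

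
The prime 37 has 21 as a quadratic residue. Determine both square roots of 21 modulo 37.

13, 24

37 ≡ 1 (mod 4), so we find a root by search.
Trying successive values, 13² = 169 ≡ 21 (mod 37). The other root is 37 − 13 = 24.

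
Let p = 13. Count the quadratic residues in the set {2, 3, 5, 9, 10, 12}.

4

(2/13) = -1 → non-residue.
(3/13) = +1 → QR.
(5/13) = -1 → non-residue.
(9/13) = +1 → QR.
(10/13) = +1 → QR.
(12/13) = +1 → QR.
Total quadratic residues among the 6: 4.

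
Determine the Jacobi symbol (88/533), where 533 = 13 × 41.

-1

Pull out 2^3: since 533 ≡ 5 (mod 8), (2/533) = -1, so (2/533)^3 = -1.
Reciprocity: 11 ≡ 3 and 533 ≡ 1 (mod 4), so (11/533) = +(533/11).
Reduce top mod 11: now compute (5/11).
Reciprocity: 5 ≡ 1 and 11 ≡ 3 (mod 4), so (5/11) = +(11/5).
Reduce top mod 5: now compute (1/5).
Reached (1/5) = 1. Collecting the sign flips along the way, the symbol is -1.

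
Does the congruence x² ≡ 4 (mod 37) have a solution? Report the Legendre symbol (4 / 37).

Euler's criterion: (4/37) ≡ 4^18 (mod 37).
4^2 ≡ 16 (mod 37)
4^4 ≡ 34 (mod 37)
4^8 ≡ 9 (mod 37)
4^16 ≡ 7 (mod 37)
4^18 = 4^(16+2) ≡ 1 (mod 37).
Result is 1, so (4/37) = 1.

1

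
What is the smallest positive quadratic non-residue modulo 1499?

2

(2/1499) = −1, so 2 is the smallest positive non-residue mod 1499.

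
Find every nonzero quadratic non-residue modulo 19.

2 3 8 10 12 13 14 15 18

Square k = 1,…,9 (k and 19−k give the same square):
1²=1, 2²=4, 3²=9, 4²=16, 5²≡6, 6²≡17, 7²≡11, 8²≡7, 9²≡5 (mod 19).
The residues are {1, 4, 5, 6, 7, 9, 11, 16, 17}; the non-residues are the remaining 9 nonzero classes.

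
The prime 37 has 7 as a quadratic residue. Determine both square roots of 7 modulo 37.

9, 28

37 ≡ 1 (mod 4), so we find a root by search.
Trying successive values, 9² = 81 ≡ 7 (mod 37). The other root is 37 − 9 = 28.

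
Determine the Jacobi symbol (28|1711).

Pull out 2^2: since 1711 ≡ 7 (mod 8), (2/1711) = +1, so (2/1711)^2 = +1.
Reciprocity: 7 ≡ 3 and 1711 ≡ 3 (mod 4), so (7/1711) = −(1711/7).
Reduce top mod 7: now compute (3/7).
Reciprocity: 3 ≡ 3 and 7 ≡ 3 (mod 4), so (3/7) = −(7/3).
Reduce top mod 3: now compute (1/3).
Reached (1/3) = 1. Collecting the sign flips along the way, the symbol is +1.

1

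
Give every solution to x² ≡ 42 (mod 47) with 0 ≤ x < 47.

18, 29

Since 47 ≡ 3 (mod 4), a square root of 42 is 42^((47+1)/4) = 42^12 mod 47.
Repeated squaring: 42^2≡25, 42^4≡14, 42^8≡8 (mod 47).
42^12 = 42^(8+4) ≡ 18 (mod 47).
Check: 18² = 324 ≡ 42 (mod 47). The two roots are 18 and 29.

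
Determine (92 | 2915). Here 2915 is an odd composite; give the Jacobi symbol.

1

Pull out 2^2: since 2915 ≡ 3 (mod 8), (2/2915) = -1, so (2/2915)^2 = +1.
Reciprocity: 23 ≡ 3 and 2915 ≡ 3 (mod 4), so (23/2915) = −(2915/23).
Reduce top mod 23: now compute (17/23).
Reciprocity: 17 ≡ 1 and 23 ≡ 3 (mod 4), so (17/23) = +(23/17).
Reduce top mod 17: now compute (6/17).
Pull out 2: since 17 ≡ 1 (mod 8), (2/17) = +1.
Reciprocity: 3 ≡ 3 and 17 ≡ 1 (mod 4), so (3/17) = +(17/3).
Reduce top mod 3: now compute (2/3).
Pull out 2: since 3 ≡ 3 (mod 8), (2/3) = -1.
Reached (1/3) = 1. Collecting the sign flips along the way, the symbol is +1.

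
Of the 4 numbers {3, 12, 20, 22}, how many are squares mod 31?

1

(3/31) = -1 → non-residue.
(12/31) = -1 → non-residue.
(20/31) = +1 → QR.
(22/31) = -1 → non-residue.
Total quadratic residues among the 4: 1.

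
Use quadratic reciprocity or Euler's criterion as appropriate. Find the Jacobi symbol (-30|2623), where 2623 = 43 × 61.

-1

First reduce: -30 ≡ 2593 (mod 2623).
Reciprocity: 2593 ≡ 1 and 2623 ≡ 3 (mod 4), so (2593/2623) = +(2623/2593).
Reduce top mod 2593: now compute (30/2593).
Pull out 2: since 2593 ≡ 1 (mod 8), (2/2593) = +1.
Reciprocity: 15 ≡ 3 and 2593 ≡ 1 (mod 4), so (15/2593) = +(2593/15).
Reduce top mod 15: now compute (13/15).
Reciprocity: 13 ≡ 1 and 15 ≡ 3 (mod 4), so (13/15) = +(15/13).
Reduce top mod 13: now compute (2/13).
Pull out 2: since 13 ≡ 5 (mod 8), (2/13) = -1.
Reached (1/13) = 1. Collecting the sign flips along the way, the symbol is -1.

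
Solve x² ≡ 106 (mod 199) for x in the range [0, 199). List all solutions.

92, 107

Since 199 ≡ 3 (mod 4), a square root of 106 is 106^((199+1)/4) = 106^50 mod 199.
Repeated squaring: 106^2≡92, 106^4≡106, 106^8≡92, 106^16≡106, 106^32≡92 (mod 199).
106^50 = 106^(32+16+2) ≡ 92 (mod 199).
Check: 92² = 8464 ≡ 106 (mod 199). The two roots are 92 and 107.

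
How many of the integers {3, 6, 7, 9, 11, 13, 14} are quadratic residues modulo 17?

(3/17) = -1 → non-residue.
(6/17) = -1 → non-residue.
(7/17) = -1 → non-residue.
(9/17) = +1 → QR.
(11/17) = -1 → non-residue.
(13/17) = +1 → QR.
(14/17) = -1 → non-residue.
Total quadratic residues among the 7: 2.

2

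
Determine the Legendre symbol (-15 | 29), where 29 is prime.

First reduce: -15 ≡ 14 (mod 29).
Pull out 2: since 29 ≡ 5 (mod 8), (2/29) = -1.
Reciprocity: 7 ≡ 3 and 29 ≡ 1 (mod 4), so (7/29) = +(29/7).
Reduce top mod 7: now compute (1/7).
Reached (1/7) = 1. Collecting the sign flips along the way, the symbol is -1.

-1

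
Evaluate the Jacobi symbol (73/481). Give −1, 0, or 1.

-1

Reciprocity: 73 ≡ 1 and 481 ≡ 1 (mod 4), so (73/481) = +(481/73).
Reduce top mod 73: now compute (43/73).
Reciprocity: 43 ≡ 3 and 73 ≡ 1 (mod 4), so (43/73) = +(73/43).
Reduce top mod 43: now compute (30/43).
Pull out 2: since 43 ≡ 3 (mod 8), (2/43) = -1.
Reciprocity: 15 ≡ 3 and 43 ≡ 3 (mod 4), so (15/43) = −(43/15).
Reduce top mod 15: now compute (13/15).
Reciprocity: 13 ≡ 1 and 15 ≡ 3 (mod 4), so (13/15) = +(15/13).
Reduce top mod 13: now compute (2/13).
Pull out 2: since 13 ≡ 5 (mod 8), (2/13) = -1.
Reached (1/13) = 1. Collecting the sign flips along the way, the symbol is -1.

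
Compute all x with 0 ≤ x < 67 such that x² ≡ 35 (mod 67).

Since 67 ≡ 3 (mod 4), a square root of 35 is 35^((67+1)/4) = 35^17 mod 67.
Repeated squaring: 35^2≡19, 35^4≡26, 35^8≡6, 35^16≡36 (mod 67).
35^17 = 35^(16+1) ≡ 54 (mod 67).
Check: 54² = 2916 ≡ 35 (mod 67). The two roots are 13 and 54.

13, 54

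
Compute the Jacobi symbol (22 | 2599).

Pull out 2: since 2599 ≡ 7 (mod 8), (2/2599) = +1.
Reciprocity: 11 ≡ 3 and 2599 ≡ 3 (mod 4), so (11/2599) = −(2599/11).
Reduce top mod 11: now compute (3/11).
Reciprocity: 3 ≡ 3 and 11 ≡ 3 (mod 4), so (3/11) = −(11/3).
Reduce top mod 3: now compute (2/3).
Pull out 2: since 3 ≡ 3 (mod 8), (2/3) = -1.
Reached (1/3) = 1. Collecting the sign flips along the way, the symbol is -1.

-1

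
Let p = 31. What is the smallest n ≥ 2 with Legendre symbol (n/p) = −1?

3

(2/31) = +1, so 2 is a residue.
(3/31) = −1, so 3 is the smallest positive non-residue mod 31.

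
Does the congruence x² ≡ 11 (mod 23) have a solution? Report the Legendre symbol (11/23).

-1

Euler's criterion: (11/23) ≡ 11^11 (mod 23).
11^2 ≡ 6 (mod 23)
11^4 ≡ 13 (mod 23)
11^8 ≡ 8 (mod 23)
11^11 = 11^(8+2+1) ≡ 22 (mod 23).
Result is 22 ≡ −1, so (11/23) = −1.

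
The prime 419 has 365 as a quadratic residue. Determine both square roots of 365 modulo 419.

28, 391

Since 419 ≡ 3 (mod 4), a square root of 365 is 365^((419+1)/4) = 365^105 mod 419.
Repeated squaring: 365^2≡402, 365^4≡289, 365^8≡140, 365^16≡326, 365^32≡269, 365^64≡293 (mod 419).
365^105 = 365^(64+32+8+1) ≡ 28 (mod 419).
Check: 28² = 784 ≡ 365 (mod 419). The two roots are 28 and 391.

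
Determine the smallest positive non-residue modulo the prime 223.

(2/223) = +1, so 2 is a residue.
(3/223) = −1, so 3 is the smallest positive non-residue mod 223.

3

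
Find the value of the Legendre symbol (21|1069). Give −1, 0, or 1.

Reciprocity: 21 ≡ 1 and 1069 ≡ 1 (mod 4), so (21/1069) = +(1069/21).
Reduce top mod 21: now compute (19/21).
Reciprocity: 19 ≡ 3 and 21 ≡ 1 (mod 4), so (19/21) = +(21/19).
Reduce top mod 19: now compute (2/19).
Pull out 2: since 19 ≡ 3 (mod 8), (2/19) = -1.
Reached (1/19) = 1. Collecting the sign flips along the way, the symbol is -1.

-1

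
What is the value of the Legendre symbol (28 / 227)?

1

Pull out 2^2: since 227 ≡ 3 (mod 8), (2/227) = -1, so (2/227)^2 = +1.
Reciprocity: 7 ≡ 3 and 227 ≡ 3 (mod 4), so (7/227) = −(227/7).
Reduce top mod 7: now compute (3/7).
Reciprocity: 3 ≡ 3 and 7 ≡ 3 (mod 4), so (3/7) = −(7/3).
Reduce top mod 3: now compute (1/3).
Reached (1/3) = 1. Collecting the sign flips along the way, the symbol is +1.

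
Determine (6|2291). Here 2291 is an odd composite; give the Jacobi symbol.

Pull out 2: since 2291 ≡ 3 (mod 8), (2/2291) = -1.
Reciprocity: 3 ≡ 3 and 2291 ≡ 3 (mod 4), so (3/2291) = −(2291/3).
Reduce top mod 3: now compute (2/3).
Pull out 2: since 3 ≡ 3 (mod 8), (2/3) = -1.
Reached (1/3) = 1. Collecting the sign flips along the way, the symbol is -1.

-1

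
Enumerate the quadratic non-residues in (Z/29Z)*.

Square k = 1,…,14 (k and 29−k give the same square):
1²=1, 2²=4, 3²=9, 4²=16, 5²=25, 6²≡7, 7²≡20, 8²≡6, 9²≡23, 10²≡13, 11²≡5, 12²≡28, 13²≡24, 14²≡22 (mod 29).
The residues are {1, 4, 5, 6, 7, 9, 13, 16, 20, 22, 23, 24, 25, 28}; the non-residues are the remaining 14 nonzero classes.

2,3,8,10,11,12,14,15,17,18,19,21,26,27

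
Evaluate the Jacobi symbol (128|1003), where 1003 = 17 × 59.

Pull out 2^7: since 1003 ≡ 3 (mod 8), (2/1003) = -1, so (2/1003)^7 = -1.
Reached (1/1003) = 1. Collecting the sign flips along the way, the symbol is -1.

-1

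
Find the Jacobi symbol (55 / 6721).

0

Reciprocity: 55 ≡ 3 and 6721 ≡ 1 (mod 4), so (55/6721) = +(6721/55).
Reduce top mod 55: now compute (11/55).
Reciprocity: 11 ≡ 3 and 55 ≡ 3 (mod 4), so (11/55) = −(55/11).
Reduce top mod 11: now compute (0/11).
Top reduces to 0: gcd > 1, so the symbol is 0.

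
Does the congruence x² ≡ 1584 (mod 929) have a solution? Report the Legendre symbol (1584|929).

1

First reduce: 1584 ≡ 655 (mod 929).
Reciprocity: 655 ≡ 3 and 929 ≡ 1 (mod 4), so (655/929) = +(929/655).
Reduce top mod 655: now compute (274/655).
Pull out 2: since 655 ≡ 7 (mod 8), (2/655) = +1.
Reciprocity: 137 ≡ 1 and 655 ≡ 3 (mod 4), so (137/655) = +(655/137).
Reduce top mod 137: now compute (107/137).
Reciprocity: 107 ≡ 3 and 137 ≡ 1 (mod 4), so (107/137) = +(137/107).
Reduce top mod 107: now compute (30/107).
Pull out 2: since 107 ≡ 3 (mod 8), (2/107) = -1.
Reciprocity: 15 ≡ 3 and 107 ≡ 3 (mod 4), so (15/107) = −(107/15).
Reduce top mod 15: now compute (2/15).
Pull out 2: since 15 ≡ 7 (mod 8), (2/15) = +1.
Reached (1/15) = 1. Collecting the sign flips along the way, the symbol is +1.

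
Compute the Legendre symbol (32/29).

First reduce: 32 ≡ 3 (mod 29).
Reciprocity: 3 ≡ 3 and 29 ≡ 1 (mod 4), so (3/29) = +(29/3).
Reduce top mod 3: now compute (2/3).
Pull out 2: since 3 ≡ 3 (mod 8), (2/3) = -1.
Reached (1/3) = 1. Collecting the sign flips along the way, the symbol is -1.

-1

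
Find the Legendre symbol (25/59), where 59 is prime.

Reciprocity: 25 ≡ 1 and 59 ≡ 3 (mod 4), so (25/59) = +(59/25).
Reduce top mod 25: now compute (9/25).
Reciprocity: 9 ≡ 1 and 25 ≡ 1 (mod 4), so (9/25) = +(25/9).
Reduce top mod 9: now compute (7/9).
Reciprocity: 7 ≡ 3 and 9 ≡ 1 (mod 4), so (7/9) = +(9/7).
Reduce top mod 7: now compute (2/7).
Pull out 2: since 7 ≡ 7 (mod 8), (2/7) = +1.
Reached (1/7) = 1. Collecting the sign flips along the way, the symbol is +1.

1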